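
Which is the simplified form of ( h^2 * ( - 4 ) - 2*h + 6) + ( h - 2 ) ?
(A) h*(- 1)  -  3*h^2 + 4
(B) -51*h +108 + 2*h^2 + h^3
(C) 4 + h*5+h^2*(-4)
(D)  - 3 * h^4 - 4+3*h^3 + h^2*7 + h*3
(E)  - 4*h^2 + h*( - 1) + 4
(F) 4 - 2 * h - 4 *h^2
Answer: E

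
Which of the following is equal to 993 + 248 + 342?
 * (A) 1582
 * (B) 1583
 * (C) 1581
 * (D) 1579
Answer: B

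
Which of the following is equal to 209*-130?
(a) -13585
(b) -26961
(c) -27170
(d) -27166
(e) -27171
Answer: c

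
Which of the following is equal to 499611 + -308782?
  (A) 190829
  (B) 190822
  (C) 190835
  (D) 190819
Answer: A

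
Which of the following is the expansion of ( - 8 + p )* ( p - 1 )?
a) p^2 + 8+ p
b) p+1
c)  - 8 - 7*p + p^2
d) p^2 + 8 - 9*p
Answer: d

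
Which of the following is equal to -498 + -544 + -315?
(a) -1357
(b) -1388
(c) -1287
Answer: a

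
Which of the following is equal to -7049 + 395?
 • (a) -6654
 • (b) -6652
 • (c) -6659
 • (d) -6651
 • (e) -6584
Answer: a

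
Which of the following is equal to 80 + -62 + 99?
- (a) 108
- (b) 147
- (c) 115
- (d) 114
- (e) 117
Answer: e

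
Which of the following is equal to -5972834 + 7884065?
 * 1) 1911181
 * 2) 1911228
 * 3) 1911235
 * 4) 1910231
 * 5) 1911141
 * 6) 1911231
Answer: 6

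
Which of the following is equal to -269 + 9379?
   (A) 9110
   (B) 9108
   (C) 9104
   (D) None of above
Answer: A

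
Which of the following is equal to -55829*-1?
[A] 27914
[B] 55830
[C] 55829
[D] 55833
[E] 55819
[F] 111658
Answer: C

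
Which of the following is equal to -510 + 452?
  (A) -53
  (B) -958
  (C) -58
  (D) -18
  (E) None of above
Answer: C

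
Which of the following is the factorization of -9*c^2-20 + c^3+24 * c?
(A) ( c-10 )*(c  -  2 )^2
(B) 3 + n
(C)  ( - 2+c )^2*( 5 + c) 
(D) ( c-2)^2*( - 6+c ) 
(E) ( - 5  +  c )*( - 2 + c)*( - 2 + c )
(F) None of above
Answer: E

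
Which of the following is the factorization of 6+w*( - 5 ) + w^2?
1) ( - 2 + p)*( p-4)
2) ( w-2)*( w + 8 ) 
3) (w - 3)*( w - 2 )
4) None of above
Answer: 3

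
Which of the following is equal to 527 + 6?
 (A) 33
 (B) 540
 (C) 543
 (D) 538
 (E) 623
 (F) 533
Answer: F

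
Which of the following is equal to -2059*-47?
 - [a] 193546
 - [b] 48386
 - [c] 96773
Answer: c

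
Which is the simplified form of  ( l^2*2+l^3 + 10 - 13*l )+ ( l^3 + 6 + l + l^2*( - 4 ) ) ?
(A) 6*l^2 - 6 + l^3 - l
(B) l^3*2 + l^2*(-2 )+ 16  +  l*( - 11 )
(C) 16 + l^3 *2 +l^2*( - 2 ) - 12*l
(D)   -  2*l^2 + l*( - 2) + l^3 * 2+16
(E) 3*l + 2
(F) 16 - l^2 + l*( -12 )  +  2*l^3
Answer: C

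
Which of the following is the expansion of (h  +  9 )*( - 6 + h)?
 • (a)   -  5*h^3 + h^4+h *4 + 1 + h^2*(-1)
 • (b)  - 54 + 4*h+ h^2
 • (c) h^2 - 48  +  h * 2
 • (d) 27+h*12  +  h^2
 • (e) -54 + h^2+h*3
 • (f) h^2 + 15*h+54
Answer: e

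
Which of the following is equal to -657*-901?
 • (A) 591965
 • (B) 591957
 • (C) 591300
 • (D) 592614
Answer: B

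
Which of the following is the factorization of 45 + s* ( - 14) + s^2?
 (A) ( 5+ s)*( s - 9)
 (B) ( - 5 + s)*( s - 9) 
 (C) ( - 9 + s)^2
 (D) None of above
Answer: B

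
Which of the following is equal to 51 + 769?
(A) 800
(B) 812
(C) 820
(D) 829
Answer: C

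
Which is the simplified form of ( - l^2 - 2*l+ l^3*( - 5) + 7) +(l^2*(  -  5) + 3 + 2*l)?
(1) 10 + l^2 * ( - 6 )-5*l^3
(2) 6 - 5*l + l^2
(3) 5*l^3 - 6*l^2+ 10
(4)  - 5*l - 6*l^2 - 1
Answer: 1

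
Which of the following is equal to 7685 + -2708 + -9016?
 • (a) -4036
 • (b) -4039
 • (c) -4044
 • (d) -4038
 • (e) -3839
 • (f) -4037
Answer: b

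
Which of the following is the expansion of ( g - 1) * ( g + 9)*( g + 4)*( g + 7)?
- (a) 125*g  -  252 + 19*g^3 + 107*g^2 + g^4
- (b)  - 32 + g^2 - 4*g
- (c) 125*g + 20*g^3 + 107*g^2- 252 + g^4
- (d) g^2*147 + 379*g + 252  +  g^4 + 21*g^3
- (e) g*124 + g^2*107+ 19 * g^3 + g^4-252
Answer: a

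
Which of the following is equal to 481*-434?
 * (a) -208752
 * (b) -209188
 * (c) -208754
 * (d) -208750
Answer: c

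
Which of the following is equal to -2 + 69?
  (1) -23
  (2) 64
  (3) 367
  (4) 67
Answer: 4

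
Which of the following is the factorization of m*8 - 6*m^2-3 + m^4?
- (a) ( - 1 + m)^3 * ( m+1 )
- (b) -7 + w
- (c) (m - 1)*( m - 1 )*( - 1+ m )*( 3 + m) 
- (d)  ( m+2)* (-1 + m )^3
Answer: c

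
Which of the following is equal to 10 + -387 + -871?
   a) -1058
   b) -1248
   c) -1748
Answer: b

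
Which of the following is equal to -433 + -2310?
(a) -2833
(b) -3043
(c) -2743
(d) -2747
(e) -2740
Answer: c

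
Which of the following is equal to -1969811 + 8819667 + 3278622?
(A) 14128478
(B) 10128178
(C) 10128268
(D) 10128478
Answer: D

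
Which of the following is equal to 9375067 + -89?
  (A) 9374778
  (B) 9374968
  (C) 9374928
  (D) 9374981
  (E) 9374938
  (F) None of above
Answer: F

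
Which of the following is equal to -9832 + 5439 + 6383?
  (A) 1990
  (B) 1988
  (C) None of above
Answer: A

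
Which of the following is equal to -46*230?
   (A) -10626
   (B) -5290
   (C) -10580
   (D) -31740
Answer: C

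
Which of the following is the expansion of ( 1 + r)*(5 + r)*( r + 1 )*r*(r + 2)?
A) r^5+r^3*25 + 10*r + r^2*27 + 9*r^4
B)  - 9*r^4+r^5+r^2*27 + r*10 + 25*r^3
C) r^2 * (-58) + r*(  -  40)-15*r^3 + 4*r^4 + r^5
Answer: A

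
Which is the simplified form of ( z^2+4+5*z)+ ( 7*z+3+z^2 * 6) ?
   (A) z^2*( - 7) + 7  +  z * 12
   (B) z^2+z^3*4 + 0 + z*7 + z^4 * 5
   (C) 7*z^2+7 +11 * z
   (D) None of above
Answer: D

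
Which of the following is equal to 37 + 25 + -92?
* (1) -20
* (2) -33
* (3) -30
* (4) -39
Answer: 3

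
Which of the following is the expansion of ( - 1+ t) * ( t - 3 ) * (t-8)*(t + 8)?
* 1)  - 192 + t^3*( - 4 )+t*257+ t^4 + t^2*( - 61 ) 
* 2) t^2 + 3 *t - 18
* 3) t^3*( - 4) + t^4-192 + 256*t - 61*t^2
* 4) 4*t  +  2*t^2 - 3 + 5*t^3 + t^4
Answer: 3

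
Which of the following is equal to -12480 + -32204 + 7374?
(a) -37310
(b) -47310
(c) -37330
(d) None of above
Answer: a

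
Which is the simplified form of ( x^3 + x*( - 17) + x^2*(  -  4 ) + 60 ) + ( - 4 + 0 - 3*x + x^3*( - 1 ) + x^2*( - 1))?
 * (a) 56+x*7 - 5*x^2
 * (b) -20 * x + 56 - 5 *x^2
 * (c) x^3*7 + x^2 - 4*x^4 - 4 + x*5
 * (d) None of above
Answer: b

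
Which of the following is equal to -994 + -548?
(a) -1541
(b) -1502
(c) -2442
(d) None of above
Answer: d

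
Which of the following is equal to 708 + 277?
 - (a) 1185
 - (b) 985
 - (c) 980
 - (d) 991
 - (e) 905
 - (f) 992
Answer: b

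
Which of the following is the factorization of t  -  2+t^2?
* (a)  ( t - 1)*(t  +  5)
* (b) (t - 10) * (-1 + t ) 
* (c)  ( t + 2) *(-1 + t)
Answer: c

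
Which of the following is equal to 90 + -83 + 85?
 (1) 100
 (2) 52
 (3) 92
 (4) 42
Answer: 3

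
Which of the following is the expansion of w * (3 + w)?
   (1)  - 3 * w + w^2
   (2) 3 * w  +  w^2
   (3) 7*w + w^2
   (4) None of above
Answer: 2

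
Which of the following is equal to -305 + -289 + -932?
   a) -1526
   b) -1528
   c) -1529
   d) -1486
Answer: a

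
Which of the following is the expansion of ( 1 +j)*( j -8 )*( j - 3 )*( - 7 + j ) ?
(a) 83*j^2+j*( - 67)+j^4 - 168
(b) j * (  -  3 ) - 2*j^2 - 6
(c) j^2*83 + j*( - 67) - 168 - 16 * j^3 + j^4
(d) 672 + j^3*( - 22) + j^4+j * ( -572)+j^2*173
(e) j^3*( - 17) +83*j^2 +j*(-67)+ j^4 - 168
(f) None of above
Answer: e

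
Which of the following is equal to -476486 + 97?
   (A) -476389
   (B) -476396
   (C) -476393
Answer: A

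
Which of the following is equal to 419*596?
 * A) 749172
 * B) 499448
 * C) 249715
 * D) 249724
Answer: D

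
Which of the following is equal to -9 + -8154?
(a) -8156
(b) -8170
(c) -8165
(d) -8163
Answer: d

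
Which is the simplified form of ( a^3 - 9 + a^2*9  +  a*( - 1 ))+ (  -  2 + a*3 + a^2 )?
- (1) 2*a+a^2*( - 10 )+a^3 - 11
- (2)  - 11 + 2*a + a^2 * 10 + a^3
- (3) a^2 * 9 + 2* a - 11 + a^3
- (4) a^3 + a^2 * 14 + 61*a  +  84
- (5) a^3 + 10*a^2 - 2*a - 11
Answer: 2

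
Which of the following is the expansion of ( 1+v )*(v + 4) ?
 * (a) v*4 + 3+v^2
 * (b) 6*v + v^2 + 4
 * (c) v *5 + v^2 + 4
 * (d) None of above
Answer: c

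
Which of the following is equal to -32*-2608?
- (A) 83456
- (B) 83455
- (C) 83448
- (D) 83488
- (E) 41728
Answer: A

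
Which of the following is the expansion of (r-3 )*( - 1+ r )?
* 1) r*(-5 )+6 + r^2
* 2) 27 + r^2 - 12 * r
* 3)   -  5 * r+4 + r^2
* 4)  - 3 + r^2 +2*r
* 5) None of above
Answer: 5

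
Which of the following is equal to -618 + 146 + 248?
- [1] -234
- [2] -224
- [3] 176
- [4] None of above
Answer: 2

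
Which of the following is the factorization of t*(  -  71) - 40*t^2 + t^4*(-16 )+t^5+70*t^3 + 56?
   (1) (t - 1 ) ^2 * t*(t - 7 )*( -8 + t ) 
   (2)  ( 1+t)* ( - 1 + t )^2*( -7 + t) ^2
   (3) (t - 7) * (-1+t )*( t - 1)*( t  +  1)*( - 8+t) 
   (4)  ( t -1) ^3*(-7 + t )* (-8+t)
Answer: 3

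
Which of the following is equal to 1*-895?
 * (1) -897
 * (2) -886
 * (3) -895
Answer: 3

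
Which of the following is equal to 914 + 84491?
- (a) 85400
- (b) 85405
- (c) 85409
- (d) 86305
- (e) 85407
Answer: b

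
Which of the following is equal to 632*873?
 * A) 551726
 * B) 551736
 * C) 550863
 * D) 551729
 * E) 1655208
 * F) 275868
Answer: B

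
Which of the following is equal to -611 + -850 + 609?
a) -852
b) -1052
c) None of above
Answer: a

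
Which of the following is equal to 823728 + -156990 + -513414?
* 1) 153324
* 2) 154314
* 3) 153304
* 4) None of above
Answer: 1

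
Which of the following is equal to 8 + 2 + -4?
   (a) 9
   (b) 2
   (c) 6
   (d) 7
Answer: c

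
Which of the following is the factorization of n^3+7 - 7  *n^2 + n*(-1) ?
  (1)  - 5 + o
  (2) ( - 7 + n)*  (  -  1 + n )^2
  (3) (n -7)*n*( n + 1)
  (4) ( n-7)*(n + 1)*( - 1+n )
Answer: 4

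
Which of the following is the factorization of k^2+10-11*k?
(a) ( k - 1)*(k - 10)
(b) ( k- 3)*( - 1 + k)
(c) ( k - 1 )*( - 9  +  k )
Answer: a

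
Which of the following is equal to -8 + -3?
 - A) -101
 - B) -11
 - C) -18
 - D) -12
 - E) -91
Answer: B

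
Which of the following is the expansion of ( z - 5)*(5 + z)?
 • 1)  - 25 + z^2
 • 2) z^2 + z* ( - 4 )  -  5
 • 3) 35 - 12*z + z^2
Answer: 1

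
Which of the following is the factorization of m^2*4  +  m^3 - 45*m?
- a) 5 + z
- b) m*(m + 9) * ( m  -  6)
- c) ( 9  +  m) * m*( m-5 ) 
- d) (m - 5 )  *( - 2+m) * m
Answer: c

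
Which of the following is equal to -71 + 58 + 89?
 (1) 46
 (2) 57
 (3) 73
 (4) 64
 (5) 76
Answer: 5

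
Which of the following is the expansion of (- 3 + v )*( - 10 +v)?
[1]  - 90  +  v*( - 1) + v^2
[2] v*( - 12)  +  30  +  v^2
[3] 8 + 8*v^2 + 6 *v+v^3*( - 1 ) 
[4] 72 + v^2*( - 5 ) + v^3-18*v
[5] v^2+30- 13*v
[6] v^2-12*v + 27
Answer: 5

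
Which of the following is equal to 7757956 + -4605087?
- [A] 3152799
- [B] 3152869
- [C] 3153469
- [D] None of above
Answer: B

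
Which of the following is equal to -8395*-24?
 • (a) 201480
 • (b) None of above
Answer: a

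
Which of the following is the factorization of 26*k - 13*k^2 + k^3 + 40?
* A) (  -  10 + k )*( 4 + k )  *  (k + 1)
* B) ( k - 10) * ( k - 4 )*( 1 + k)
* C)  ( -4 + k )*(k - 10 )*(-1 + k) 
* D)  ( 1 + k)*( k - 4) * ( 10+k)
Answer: B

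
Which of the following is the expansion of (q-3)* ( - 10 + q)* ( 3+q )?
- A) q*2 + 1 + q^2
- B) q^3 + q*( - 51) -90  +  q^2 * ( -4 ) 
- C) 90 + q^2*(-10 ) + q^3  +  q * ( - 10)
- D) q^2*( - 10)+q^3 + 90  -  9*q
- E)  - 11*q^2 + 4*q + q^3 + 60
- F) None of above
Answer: D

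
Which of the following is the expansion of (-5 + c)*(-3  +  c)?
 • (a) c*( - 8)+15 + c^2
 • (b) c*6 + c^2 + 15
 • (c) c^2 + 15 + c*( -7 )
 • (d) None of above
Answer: a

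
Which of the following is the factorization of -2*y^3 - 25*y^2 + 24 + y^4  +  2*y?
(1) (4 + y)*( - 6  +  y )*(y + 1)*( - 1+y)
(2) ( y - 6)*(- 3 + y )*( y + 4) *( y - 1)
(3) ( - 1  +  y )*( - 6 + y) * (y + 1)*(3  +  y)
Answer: 1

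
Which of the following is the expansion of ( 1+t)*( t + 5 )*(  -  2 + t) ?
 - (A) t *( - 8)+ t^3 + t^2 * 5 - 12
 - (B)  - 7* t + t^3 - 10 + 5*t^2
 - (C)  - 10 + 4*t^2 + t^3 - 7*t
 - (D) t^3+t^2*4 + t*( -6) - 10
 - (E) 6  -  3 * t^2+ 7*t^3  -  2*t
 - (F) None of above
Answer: C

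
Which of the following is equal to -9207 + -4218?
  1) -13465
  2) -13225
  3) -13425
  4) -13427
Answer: 3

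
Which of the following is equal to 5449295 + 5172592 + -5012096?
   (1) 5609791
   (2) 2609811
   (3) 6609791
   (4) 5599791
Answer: 1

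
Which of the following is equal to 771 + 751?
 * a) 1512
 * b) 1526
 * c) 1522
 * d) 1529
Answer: c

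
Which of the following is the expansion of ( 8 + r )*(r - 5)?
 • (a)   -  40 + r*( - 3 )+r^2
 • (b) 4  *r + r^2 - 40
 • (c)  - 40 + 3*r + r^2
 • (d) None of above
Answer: c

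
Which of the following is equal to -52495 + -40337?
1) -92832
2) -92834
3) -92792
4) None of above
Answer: 1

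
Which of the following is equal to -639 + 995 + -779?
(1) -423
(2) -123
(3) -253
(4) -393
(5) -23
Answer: 1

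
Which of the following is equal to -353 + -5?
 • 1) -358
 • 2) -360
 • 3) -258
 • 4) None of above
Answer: 1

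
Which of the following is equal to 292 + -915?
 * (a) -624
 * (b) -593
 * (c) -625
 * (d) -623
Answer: d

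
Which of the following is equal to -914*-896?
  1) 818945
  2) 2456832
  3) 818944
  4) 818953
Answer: 3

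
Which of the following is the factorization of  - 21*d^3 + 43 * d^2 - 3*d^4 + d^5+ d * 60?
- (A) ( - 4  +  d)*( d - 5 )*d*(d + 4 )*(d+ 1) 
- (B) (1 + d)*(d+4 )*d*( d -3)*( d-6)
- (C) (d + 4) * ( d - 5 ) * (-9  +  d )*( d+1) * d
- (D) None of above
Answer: D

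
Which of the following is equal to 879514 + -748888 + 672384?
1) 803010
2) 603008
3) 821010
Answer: 1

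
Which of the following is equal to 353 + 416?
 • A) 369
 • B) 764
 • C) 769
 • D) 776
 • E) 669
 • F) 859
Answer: C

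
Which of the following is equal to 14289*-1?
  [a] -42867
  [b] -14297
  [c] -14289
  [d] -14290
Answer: c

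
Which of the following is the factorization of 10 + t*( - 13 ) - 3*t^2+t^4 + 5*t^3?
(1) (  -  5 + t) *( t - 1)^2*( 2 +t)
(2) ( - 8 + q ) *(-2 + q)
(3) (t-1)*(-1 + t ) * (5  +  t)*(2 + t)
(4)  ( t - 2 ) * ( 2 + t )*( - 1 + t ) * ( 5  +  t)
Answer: 3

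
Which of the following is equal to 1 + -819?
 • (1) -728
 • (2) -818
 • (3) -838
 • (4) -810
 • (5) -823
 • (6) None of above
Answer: 2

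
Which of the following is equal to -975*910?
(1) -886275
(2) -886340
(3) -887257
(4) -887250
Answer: 4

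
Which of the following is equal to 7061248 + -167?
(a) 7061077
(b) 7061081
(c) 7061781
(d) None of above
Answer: b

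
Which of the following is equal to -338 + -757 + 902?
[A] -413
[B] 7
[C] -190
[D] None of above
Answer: D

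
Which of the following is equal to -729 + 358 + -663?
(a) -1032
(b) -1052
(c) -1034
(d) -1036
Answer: c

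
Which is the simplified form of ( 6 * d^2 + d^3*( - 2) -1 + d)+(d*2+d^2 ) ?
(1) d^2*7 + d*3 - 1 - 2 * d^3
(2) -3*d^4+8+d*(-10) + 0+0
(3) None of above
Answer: 1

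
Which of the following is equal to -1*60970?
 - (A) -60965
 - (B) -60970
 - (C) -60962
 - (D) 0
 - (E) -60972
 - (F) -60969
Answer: B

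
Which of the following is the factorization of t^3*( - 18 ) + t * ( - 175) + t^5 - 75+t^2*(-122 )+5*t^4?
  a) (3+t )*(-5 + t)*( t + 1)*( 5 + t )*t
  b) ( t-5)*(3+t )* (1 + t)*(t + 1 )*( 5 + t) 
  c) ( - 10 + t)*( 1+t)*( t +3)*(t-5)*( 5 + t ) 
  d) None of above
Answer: b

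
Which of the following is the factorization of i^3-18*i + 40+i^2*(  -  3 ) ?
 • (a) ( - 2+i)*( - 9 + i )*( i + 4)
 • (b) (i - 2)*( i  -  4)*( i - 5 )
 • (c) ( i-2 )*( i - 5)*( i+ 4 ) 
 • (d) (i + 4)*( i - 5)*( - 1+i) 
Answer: c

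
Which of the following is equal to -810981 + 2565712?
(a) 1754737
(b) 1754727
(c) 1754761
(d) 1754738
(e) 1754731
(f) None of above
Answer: e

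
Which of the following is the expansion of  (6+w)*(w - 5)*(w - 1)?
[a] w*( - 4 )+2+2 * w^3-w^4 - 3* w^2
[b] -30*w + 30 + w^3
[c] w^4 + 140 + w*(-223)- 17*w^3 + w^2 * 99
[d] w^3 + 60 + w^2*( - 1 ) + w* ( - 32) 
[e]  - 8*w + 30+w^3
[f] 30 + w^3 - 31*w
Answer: f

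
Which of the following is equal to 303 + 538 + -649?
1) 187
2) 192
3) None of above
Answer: 2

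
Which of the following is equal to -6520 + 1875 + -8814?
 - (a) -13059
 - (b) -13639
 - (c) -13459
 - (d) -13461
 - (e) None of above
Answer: c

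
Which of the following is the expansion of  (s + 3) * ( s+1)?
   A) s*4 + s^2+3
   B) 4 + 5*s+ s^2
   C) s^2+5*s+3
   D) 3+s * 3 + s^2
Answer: A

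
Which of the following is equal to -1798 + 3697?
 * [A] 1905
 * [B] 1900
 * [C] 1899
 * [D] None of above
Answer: C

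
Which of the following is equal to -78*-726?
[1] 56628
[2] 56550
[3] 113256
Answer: 1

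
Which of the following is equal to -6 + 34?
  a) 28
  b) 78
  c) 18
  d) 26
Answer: a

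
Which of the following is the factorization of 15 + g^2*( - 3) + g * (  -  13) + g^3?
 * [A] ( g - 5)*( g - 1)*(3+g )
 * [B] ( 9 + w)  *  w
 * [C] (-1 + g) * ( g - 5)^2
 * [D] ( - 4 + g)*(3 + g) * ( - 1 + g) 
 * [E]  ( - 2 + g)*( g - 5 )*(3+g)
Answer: A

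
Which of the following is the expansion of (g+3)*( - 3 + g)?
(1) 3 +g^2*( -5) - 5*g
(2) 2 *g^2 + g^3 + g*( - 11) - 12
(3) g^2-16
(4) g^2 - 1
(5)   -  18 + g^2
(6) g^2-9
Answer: 6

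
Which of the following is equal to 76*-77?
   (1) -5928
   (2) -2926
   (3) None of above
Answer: 3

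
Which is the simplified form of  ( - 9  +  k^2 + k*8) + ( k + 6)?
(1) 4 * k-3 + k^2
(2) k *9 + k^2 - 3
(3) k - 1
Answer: 2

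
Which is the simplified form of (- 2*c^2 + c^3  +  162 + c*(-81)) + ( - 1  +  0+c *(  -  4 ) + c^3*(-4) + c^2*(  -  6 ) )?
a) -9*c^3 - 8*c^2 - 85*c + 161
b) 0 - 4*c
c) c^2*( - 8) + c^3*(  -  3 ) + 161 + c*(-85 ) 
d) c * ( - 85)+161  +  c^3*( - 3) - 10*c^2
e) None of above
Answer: c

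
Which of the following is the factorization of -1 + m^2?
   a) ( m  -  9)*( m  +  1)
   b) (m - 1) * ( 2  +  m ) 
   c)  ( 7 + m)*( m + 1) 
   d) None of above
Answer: d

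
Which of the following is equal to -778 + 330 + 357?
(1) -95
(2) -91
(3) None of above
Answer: 2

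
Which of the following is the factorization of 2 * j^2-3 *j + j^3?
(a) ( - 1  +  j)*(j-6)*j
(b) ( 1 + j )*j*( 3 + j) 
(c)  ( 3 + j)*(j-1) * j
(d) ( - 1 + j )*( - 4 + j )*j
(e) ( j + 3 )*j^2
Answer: c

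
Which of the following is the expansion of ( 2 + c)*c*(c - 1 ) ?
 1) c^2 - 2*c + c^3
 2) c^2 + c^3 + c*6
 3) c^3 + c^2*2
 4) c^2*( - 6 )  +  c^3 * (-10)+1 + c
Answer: 1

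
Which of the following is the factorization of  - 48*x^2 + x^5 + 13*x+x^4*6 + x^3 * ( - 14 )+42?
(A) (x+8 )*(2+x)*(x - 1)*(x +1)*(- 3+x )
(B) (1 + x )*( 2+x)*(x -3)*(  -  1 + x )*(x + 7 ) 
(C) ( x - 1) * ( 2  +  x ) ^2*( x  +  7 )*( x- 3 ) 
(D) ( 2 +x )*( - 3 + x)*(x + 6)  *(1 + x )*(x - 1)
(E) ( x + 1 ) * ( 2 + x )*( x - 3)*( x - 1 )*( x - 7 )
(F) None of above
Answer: B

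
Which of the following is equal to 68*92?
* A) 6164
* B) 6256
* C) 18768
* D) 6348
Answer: B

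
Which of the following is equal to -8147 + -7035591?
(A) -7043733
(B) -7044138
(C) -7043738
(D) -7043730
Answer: C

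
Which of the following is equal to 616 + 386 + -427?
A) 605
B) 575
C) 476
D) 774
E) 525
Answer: B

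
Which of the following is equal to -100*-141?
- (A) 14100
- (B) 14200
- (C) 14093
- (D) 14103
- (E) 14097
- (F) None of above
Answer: A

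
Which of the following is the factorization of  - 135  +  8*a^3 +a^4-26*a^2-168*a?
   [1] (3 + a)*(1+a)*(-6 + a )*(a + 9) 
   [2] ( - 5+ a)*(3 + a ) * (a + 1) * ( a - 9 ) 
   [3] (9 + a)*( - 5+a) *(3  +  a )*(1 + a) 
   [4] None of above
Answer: 3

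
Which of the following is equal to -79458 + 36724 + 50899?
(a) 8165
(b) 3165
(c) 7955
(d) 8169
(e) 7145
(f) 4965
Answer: a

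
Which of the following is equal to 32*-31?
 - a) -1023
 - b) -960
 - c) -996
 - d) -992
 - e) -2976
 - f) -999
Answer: d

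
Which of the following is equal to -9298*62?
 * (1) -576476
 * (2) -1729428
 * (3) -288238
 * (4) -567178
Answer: 1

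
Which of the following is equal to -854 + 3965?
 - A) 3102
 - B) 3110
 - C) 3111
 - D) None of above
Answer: C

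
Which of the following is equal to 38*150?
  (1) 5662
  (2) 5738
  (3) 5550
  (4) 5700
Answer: 4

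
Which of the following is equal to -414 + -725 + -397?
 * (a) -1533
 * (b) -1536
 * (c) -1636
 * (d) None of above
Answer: b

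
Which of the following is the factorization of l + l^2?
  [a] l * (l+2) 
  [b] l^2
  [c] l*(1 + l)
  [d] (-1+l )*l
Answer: c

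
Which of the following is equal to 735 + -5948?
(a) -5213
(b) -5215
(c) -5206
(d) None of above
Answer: a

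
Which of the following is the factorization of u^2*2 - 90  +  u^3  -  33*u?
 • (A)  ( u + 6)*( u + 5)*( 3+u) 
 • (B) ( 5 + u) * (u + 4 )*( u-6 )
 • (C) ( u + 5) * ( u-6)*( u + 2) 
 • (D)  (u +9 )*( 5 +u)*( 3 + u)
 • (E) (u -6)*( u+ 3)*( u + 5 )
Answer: E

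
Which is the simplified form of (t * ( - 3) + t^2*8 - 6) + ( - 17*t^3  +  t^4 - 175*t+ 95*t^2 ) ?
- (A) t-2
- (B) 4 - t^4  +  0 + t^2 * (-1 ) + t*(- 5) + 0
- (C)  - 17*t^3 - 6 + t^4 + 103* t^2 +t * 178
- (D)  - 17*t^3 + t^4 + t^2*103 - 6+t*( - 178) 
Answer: D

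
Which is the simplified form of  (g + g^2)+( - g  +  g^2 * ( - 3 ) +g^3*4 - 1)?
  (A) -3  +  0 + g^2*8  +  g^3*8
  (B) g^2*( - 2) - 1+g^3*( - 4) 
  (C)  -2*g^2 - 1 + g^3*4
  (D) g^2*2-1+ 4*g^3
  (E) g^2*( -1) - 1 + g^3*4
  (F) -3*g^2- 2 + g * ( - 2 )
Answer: C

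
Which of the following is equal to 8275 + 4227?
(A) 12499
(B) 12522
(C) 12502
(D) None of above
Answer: C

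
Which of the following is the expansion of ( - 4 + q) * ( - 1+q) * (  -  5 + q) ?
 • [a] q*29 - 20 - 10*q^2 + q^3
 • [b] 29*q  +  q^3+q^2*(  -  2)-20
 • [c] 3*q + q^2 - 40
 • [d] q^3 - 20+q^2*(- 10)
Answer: a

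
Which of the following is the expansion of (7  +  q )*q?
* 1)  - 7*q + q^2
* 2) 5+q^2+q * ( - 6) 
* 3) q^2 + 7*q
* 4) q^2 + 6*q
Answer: 3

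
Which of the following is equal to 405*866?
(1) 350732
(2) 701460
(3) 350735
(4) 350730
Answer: 4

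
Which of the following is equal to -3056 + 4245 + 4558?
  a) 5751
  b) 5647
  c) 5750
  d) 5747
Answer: d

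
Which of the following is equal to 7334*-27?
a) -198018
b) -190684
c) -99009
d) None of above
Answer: a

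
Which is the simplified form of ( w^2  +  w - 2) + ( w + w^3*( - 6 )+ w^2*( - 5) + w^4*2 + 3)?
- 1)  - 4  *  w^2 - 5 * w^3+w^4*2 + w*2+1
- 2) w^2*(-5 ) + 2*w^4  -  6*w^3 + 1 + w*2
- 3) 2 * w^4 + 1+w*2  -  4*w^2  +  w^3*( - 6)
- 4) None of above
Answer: 3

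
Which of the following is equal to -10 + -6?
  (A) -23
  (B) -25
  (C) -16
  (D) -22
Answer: C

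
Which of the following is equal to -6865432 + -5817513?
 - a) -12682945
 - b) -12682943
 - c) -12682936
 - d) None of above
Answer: a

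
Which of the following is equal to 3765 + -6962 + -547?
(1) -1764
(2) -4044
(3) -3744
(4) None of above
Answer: 3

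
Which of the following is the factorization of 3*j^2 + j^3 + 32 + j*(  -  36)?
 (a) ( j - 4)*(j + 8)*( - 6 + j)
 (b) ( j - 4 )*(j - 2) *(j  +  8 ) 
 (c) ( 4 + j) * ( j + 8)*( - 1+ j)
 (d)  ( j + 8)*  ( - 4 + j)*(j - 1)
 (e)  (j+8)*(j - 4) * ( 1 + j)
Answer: d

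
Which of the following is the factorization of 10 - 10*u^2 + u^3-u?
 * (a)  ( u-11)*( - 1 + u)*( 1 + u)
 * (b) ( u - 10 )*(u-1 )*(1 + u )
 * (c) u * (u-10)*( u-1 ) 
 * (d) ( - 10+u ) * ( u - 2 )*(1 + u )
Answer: b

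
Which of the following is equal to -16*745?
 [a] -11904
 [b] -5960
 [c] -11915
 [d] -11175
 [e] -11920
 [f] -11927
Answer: e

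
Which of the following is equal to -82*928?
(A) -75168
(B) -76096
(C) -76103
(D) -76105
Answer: B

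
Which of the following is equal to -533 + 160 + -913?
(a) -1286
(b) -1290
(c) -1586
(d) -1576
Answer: a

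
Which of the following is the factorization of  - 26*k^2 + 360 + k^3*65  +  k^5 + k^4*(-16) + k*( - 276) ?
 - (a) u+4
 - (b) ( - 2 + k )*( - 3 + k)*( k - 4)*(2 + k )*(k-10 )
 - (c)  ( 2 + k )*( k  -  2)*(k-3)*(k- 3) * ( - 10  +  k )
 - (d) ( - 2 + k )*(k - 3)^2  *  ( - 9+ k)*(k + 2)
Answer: c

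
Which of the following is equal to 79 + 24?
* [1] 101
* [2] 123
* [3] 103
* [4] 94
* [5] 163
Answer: 3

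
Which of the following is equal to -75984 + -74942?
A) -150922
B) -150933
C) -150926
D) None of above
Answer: C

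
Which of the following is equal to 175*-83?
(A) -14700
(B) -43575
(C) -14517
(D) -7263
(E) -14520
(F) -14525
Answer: F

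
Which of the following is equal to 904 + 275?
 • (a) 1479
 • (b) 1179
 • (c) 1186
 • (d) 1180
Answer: b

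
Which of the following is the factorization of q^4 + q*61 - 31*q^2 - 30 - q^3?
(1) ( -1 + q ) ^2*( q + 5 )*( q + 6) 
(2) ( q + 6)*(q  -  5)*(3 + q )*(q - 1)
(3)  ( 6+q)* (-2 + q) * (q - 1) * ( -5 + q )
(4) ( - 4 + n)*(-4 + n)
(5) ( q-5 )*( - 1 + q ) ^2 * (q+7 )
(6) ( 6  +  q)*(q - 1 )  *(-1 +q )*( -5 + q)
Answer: 6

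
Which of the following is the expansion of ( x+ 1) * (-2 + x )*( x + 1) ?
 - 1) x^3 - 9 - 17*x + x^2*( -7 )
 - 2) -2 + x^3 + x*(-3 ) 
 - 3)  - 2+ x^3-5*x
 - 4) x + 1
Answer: 2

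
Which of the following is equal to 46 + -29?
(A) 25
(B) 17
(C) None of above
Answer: B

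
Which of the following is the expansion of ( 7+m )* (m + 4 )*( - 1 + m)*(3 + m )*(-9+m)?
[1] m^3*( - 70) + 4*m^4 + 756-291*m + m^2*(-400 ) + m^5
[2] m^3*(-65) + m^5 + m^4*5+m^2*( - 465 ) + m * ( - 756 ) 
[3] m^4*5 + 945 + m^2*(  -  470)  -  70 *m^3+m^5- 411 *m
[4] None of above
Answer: 1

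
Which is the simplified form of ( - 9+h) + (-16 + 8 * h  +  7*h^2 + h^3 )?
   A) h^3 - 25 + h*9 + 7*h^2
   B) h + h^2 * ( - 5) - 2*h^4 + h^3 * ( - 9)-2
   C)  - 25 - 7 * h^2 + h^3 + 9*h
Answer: A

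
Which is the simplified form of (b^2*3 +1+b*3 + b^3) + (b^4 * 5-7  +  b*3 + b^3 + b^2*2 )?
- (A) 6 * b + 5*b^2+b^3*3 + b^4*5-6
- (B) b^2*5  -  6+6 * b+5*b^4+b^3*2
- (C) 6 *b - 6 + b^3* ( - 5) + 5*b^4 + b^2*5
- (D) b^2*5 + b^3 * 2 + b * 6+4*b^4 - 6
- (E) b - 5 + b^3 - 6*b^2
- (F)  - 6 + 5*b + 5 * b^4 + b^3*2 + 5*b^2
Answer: B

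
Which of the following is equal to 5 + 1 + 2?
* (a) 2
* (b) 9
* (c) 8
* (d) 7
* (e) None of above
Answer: c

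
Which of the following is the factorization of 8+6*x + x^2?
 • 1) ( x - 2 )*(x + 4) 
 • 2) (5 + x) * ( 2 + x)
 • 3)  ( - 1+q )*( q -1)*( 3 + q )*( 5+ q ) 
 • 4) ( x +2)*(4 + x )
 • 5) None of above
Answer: 4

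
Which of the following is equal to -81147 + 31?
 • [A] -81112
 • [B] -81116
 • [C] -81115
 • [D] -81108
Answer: B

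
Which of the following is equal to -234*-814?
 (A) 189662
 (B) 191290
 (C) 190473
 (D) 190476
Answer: D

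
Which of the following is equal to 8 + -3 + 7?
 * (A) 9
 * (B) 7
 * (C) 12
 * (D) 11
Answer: C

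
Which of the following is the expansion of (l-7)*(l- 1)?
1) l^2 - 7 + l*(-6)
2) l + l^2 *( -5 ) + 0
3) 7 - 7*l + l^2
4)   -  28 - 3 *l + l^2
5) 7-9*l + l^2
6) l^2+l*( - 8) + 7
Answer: 6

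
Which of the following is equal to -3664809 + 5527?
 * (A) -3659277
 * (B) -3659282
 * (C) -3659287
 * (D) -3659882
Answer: B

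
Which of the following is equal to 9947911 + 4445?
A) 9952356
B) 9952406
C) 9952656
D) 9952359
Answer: A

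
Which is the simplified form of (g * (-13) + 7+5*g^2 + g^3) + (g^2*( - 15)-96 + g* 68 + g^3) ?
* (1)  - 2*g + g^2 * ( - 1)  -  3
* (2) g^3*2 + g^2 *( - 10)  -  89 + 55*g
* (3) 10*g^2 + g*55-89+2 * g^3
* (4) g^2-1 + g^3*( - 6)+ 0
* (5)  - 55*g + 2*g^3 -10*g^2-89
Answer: 2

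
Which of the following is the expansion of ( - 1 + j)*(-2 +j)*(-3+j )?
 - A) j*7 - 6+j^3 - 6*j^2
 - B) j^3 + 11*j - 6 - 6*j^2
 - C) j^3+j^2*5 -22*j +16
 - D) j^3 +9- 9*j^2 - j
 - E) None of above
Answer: B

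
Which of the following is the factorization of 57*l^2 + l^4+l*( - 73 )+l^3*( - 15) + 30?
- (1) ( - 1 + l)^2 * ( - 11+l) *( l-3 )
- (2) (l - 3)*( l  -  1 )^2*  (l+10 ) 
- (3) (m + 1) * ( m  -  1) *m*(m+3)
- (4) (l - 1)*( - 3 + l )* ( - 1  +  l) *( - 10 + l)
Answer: 4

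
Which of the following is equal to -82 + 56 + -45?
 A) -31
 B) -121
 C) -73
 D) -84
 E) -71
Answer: E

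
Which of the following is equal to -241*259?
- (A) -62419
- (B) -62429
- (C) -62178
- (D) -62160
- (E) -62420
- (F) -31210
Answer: A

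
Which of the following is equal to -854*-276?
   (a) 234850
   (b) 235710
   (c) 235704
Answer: c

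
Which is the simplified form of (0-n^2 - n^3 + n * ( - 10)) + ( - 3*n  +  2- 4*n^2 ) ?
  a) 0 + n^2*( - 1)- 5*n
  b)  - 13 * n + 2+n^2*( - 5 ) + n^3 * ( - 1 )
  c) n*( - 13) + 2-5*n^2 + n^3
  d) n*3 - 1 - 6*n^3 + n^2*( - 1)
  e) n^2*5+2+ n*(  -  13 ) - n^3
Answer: b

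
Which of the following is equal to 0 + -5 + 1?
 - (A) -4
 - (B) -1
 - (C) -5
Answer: A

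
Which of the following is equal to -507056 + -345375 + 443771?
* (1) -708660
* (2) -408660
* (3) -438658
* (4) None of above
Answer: 2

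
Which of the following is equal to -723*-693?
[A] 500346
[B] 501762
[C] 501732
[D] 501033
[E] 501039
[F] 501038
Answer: E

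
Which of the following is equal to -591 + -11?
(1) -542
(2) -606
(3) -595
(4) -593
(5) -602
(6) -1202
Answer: 5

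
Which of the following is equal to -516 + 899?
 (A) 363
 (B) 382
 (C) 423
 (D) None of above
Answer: D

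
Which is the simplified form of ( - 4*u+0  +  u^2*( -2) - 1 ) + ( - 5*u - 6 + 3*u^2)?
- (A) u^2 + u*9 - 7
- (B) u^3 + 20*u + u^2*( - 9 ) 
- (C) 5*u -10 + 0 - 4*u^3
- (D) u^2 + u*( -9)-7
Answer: D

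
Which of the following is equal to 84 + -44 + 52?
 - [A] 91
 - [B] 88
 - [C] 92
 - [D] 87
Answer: C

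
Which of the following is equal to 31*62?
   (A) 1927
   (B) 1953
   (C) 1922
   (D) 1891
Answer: C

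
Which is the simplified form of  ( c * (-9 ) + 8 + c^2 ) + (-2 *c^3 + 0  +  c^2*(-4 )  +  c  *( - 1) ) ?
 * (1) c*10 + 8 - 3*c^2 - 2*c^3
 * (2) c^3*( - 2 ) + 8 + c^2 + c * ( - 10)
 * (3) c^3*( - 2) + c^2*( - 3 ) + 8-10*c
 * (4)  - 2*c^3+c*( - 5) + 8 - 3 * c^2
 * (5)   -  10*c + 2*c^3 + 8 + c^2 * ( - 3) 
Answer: 3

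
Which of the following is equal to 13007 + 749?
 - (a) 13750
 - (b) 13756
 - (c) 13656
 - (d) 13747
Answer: b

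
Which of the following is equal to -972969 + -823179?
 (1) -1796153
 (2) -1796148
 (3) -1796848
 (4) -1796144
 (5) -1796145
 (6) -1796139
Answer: 2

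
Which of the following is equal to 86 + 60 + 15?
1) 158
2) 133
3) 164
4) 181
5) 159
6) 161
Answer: 6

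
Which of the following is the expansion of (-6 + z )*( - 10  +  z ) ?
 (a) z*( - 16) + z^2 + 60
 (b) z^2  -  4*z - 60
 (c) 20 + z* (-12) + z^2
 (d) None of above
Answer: a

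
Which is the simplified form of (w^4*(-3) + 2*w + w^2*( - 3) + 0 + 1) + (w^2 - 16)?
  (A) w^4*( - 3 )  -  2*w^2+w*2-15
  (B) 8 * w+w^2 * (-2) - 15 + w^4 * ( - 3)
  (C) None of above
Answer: A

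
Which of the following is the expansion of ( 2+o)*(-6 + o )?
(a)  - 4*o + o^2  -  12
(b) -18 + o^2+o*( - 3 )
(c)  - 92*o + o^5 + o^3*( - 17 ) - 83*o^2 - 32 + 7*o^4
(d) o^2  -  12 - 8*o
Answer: a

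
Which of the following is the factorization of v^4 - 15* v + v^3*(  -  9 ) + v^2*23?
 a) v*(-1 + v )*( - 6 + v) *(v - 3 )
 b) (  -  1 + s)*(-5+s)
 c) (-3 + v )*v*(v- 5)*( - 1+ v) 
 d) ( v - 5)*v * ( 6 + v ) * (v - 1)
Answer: c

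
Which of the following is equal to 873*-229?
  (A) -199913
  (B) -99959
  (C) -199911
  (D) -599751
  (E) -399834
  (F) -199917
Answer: F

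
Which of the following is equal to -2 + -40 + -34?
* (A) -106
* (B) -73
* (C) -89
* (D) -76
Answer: D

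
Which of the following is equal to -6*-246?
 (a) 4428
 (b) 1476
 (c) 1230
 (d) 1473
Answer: b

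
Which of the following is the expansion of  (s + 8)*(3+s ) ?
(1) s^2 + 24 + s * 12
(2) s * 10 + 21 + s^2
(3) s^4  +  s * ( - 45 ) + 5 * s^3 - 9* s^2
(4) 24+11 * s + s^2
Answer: 4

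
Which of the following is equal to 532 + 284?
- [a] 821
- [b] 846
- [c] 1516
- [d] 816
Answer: d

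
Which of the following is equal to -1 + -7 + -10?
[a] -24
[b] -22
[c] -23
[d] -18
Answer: d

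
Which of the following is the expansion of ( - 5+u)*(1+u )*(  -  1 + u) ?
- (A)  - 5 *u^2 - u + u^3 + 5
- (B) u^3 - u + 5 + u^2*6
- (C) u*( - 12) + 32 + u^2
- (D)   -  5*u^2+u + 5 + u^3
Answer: A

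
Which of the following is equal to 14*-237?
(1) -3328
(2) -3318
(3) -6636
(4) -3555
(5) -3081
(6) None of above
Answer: 2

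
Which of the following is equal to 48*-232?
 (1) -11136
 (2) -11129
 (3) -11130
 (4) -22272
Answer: 1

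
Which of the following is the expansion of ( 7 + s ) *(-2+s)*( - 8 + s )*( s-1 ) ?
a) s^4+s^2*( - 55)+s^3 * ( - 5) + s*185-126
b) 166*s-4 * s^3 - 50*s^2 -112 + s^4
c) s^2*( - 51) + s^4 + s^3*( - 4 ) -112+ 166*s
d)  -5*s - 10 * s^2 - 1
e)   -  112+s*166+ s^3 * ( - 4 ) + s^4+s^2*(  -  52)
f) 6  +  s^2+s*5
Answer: c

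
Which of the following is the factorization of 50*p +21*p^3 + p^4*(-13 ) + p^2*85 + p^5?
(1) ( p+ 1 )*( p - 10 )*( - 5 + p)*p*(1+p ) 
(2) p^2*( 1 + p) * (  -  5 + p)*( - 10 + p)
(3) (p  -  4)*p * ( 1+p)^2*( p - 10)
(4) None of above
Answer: 1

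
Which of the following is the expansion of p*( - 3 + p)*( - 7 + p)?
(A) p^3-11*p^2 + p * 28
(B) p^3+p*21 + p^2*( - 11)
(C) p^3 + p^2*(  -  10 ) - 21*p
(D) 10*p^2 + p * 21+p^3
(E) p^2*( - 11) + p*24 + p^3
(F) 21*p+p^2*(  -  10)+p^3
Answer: F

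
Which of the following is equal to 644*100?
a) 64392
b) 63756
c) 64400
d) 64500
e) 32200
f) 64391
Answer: c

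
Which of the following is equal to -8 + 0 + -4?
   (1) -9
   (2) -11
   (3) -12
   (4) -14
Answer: 3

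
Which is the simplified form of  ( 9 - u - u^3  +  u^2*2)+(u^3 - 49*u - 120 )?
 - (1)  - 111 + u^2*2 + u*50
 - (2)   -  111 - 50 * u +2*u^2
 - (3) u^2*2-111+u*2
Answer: 2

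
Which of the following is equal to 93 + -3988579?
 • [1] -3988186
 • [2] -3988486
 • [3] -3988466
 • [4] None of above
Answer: 2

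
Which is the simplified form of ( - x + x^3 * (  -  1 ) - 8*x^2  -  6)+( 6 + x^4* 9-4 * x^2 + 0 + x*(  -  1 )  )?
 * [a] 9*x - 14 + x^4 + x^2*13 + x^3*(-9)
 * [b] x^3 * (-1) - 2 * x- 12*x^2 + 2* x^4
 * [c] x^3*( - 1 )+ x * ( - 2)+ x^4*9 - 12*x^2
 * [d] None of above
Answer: c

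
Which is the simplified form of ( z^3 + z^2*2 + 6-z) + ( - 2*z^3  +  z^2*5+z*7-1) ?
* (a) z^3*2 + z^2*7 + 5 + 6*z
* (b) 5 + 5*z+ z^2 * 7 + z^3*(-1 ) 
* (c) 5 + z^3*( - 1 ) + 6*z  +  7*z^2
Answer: c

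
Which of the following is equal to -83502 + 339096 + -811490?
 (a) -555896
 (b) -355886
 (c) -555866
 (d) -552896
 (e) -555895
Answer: a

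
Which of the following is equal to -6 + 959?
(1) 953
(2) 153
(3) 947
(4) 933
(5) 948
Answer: 1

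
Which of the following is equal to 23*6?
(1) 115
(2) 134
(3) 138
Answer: 3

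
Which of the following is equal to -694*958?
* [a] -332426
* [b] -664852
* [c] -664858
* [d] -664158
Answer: b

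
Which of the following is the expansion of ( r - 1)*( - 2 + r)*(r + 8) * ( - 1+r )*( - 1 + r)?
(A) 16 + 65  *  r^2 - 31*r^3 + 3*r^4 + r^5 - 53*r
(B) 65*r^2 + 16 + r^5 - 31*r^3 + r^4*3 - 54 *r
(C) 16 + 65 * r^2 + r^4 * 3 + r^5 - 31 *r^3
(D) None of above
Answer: B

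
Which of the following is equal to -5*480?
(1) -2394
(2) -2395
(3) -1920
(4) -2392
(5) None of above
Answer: 5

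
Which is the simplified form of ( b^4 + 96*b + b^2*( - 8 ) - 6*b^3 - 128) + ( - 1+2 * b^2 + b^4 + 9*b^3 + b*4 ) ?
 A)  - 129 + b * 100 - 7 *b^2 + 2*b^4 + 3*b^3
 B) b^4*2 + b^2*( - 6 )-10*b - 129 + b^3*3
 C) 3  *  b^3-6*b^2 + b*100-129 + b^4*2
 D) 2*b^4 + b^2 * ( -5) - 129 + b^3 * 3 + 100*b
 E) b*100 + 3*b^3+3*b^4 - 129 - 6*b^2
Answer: C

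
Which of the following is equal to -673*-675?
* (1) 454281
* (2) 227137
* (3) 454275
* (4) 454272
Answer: 3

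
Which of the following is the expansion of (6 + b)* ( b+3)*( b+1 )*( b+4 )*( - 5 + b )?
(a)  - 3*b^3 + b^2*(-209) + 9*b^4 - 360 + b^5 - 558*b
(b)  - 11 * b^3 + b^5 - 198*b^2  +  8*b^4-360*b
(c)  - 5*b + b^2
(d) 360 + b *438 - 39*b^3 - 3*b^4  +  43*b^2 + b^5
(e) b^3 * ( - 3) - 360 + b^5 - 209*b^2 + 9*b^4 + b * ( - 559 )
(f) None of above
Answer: a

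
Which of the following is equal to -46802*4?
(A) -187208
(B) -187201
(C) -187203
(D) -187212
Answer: A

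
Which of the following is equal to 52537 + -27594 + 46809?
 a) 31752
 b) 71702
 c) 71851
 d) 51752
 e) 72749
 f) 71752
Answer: f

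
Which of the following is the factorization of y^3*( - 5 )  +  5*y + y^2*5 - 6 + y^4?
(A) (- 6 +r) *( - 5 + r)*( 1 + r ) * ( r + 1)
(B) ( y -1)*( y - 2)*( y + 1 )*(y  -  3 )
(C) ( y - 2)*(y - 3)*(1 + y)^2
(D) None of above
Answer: B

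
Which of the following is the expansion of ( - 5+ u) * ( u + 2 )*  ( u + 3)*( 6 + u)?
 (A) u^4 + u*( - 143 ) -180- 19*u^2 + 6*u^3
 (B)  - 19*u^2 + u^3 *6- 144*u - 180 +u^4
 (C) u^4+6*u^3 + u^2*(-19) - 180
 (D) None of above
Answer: B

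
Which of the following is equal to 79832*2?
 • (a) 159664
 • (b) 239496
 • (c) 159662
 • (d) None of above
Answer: a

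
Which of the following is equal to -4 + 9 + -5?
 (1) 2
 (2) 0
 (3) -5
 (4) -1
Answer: 2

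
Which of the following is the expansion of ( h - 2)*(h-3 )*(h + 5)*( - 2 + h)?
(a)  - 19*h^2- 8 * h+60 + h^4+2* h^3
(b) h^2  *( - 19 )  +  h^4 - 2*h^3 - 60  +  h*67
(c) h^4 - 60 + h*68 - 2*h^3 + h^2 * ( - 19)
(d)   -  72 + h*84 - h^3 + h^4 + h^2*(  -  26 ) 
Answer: c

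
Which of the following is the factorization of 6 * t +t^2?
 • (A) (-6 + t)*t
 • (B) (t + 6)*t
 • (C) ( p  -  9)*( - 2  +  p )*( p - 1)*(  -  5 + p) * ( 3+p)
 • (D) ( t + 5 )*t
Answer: B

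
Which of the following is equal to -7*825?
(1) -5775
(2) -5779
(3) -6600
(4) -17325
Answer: 1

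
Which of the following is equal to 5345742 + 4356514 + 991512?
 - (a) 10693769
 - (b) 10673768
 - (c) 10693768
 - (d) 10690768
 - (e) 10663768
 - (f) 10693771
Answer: c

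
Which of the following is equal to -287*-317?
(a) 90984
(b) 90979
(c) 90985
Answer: b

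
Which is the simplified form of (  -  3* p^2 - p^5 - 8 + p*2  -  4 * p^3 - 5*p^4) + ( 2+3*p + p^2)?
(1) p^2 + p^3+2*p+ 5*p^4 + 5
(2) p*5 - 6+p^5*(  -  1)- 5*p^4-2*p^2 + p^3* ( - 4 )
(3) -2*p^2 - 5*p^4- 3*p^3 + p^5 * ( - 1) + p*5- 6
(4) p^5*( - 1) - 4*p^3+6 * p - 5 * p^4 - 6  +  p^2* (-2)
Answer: 2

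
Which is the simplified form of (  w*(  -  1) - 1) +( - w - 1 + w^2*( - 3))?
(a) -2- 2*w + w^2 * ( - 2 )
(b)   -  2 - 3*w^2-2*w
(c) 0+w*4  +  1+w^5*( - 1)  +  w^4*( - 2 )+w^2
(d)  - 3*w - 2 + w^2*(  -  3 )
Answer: b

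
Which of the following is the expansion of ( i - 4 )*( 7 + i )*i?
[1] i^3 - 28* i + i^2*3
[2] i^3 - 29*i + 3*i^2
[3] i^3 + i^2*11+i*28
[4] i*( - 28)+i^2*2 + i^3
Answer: 1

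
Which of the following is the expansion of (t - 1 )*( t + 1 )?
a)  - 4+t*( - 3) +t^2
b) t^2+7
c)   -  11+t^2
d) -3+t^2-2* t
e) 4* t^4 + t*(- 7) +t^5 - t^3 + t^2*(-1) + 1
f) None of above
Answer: f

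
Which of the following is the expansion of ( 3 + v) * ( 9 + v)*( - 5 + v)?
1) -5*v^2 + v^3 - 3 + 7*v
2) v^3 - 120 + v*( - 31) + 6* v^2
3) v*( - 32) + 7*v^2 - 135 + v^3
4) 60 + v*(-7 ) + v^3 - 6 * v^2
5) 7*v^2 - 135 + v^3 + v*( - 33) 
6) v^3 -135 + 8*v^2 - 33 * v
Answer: 5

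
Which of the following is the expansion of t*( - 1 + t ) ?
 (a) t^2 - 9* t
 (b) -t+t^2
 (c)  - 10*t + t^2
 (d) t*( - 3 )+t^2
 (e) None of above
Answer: b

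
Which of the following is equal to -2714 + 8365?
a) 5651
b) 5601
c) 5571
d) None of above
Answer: a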